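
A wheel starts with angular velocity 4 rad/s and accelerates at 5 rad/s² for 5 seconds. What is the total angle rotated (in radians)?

θ = ω₀t + ½αt² = 4×5 + ½×5×5² = 82.5 rad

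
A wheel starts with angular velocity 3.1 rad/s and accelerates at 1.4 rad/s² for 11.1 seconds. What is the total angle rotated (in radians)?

θ = ω₀t + ½αt² = 3.1×11.1 + ½×1.4×11.1² = 120.66 rad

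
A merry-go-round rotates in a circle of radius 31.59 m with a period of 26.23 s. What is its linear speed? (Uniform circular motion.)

v = 2πr/T = 2π×31.59/26.23 = 7.57 m/s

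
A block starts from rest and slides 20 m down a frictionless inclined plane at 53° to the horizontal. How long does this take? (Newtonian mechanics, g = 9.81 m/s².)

a = g sin(θ) = 9.81 × sin(53°) = 7.8346 m/s²
t = √(2d/a) = √(2 × 20 / 7.8346) = 2.26 s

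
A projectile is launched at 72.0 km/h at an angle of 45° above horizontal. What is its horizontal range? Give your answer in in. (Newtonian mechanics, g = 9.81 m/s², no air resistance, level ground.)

v₀ = 72.0 km/h × 0.2777777777777778 = 20.0 m/s
R = v₀² × sin(2θ) / g = 20.0² × sin(2 × 45°) / 9.81 = 400.0 × 1.0 / 9.81 = 40.7747 m
R = 40.7747 m / 0.0254 = 1605 in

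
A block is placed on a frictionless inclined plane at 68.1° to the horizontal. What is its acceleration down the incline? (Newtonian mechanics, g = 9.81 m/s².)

a = g sin(θ) = 9.81 × sin(68.1°) = 9.81 × 0.9278 = 9.1 m/s²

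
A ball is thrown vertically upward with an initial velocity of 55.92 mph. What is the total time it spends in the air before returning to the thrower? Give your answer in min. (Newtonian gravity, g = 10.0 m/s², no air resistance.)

v₀ = 55.92 mph × 0.44704 = 24.9985 m/s
t_total = 2 × v₀ / g = 2 × 24.9985 / 10.0 = 4.9997 s
t_total = 4.9997 s / 60.0 = 0.08333 min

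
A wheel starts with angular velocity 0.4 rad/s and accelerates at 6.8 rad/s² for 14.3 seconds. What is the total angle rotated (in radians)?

θ = ω₀t + ½αt² = 0.4×14.3 + ½×6.8×14.3² = 700.99 rad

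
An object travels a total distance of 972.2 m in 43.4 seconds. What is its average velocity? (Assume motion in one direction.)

v_avg = Δd / Δt = 972.2 / 43.4 = 22.4 m/s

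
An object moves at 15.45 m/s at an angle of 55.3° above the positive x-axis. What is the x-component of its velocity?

vₓ = v cos(θ) = 15.45 × cos(55.3°) = 8.8 m/s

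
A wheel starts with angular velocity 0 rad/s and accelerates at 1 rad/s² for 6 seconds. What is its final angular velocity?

ω = ω₀ + αt = 0 + 1 × 6 = 6 rad/s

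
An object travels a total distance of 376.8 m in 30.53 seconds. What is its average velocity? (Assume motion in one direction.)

v_avg = Δd / Δt = 376.8 / 30.53 = 12.34 m/s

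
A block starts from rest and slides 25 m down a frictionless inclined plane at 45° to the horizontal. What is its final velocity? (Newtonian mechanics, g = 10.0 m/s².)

a = g sin(θ) = 10.0 × sin(45°) = 7.0711 m/s²
v = √(2ad) = √(2 × 7.0711 × 25) = 18.8 m/s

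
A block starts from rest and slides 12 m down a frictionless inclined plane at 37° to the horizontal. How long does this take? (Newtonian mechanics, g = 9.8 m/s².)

a = g sin(θ) = 9.8 × sin(37°) = 5.8978 m/s²
t = √(2d/a) = √(2 × 12 / 5.8978) = 2.02 s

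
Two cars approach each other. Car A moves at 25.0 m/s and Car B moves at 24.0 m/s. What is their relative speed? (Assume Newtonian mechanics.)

v_rel = v_A + v_B = 25.0 + 24.0 = 49.0 m/s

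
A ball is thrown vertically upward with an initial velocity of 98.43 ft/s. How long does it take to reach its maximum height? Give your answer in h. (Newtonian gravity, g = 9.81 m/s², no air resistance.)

v₀ = 98.43 ft/s × 0.3048 = 30.0015 m/s
t_up = v₀ / g = 30.0015 / 9.81 = 3.05826 s
t_up = 3.05826 s / 3600.0 = 0.0008495 h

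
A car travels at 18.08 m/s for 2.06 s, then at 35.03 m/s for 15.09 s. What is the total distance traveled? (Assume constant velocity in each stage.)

d₁ = v₁t₁ = 18.08 × 2.06 = 37.2448 m
d₂ = v₂t₂ = 35.03 × 15.09 = 528.6027 m
d_total = 37.2448 + 528.6027 = 565.85 m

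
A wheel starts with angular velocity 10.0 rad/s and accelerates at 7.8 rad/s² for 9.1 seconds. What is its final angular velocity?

ω = ω₀ + αt = 10.0 + 7.8 × 9.1 = 80.98 rad/s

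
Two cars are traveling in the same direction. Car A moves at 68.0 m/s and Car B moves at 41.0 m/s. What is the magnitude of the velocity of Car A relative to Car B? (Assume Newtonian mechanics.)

v_rel = |v_A - v_B| = |68.0 - 41.0| = 27.0 m/s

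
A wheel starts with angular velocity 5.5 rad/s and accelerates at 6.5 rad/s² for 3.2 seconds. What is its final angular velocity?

ω = ω₀ + αt = 5.5 + 6.5 × 3.2 = 26.3 rad/s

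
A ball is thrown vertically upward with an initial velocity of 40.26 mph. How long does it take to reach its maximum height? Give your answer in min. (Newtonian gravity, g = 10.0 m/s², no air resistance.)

v₀ = 40.26 mph × 0.44704 = 17.9978 m/s
t_up = v₀ / g = 17.9978 / 10.0 = 1.79978 s
t_up = 1.79978 s / 60.0 = 0.03 min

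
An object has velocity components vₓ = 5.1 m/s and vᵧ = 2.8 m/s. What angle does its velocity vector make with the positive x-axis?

θ = arctan(vᵧ/vₓ) = arctan(2.8/5.1) = 28.77°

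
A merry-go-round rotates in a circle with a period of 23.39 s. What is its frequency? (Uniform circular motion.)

f = 1/T = 1/23.39 = 0.0428 Hz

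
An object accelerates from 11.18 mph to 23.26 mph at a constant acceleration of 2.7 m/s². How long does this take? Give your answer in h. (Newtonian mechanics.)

v₀ = 11.18 mph × 0.44704 = 4.99791 m/s
v = 23.26 mph × 0.44704 = 10.3982 m/s
t = (v - v₀) / a = (10.3982 - 4.99791) / 2.7 = 2.00011 s
t = 2.00011 s / 3600.0 = 0.0005556 h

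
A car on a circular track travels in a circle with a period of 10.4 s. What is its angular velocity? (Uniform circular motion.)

ω = 2π/T = 2π/10.4 = 0.6042 rad/s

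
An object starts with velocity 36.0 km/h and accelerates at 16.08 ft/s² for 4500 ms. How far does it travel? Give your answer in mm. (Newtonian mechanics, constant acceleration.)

v₀ = 36.0 km/h × 0.2777777777777778 = 10.0 m/s
a = 16.08 ft/s² × 0.3048 = 4.90118 m/s²
t = 4500 ms × 0.001 = 4.5 s
d = v₀ × t + ½ × a × t² = 10.0 × 4.5 + 0.5 × 4.90118 × 4.5² = 94.6244 m
d = 94.6244 m / 0.001 = 94620 mm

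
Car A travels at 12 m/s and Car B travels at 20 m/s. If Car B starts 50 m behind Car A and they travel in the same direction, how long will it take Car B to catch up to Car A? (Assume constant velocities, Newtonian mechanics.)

Relative speed: v_rel = 20 - 12 = 8 m/s
Time to catch: t = d₀/v_rel = 50/8 = 6.25 s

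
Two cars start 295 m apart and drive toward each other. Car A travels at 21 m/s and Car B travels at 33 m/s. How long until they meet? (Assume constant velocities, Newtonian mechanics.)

Combined speed: v_combined = 21 + 33 = 54 m/s
Time to meet: t = d/v_combined = 295/54 = 5.46 s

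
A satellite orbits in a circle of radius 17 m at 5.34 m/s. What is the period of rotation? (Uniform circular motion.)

T = 2πr/v = 2π×17/5.34 = 20.0 s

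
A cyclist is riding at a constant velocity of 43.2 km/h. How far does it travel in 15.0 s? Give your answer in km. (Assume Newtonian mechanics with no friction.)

v = 43.2 km/h × 0.2777777777777778 = 12.0 m/s
d = v × t = 12.0 × 15.0 = 180.0 m
d = 180.0 m / 1000.0 = 0.18 km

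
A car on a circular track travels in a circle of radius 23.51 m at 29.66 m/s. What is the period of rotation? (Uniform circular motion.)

T = 2πr/v = 2π×23.51/29.66 = 4.98 s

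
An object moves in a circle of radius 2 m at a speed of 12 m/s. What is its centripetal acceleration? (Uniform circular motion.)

a_c = v²/r = 12²/2 = 144/2 = 72.0 m/s²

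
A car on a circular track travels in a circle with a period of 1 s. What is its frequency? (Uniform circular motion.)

f = 1/T = 1/1 = 1.0 Hz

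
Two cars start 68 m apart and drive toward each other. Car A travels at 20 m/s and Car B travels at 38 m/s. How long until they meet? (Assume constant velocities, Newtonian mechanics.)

Combined speed: v_combined = 20 + 38 = 58 m/s
Time to meet: t = d/v_combined = 68/58 = 1.17 s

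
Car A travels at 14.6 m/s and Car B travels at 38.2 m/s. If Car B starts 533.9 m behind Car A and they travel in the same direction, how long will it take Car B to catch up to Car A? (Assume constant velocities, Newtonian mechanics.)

Relative speed: v_rel = 38.2 - 14.6 = 23.6 m/s
Time to catch: t = d₀/v_rel = 533.9/23.6 = 22.62 s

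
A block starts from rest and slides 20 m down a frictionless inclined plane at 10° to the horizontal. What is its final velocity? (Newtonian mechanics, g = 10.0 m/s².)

a = g sin(θ) = 10.0 × sin(10°) = 1.7365 m/s²
v = √(2ad) = √(2 × 1.7365 × 20) = 8.33 m/s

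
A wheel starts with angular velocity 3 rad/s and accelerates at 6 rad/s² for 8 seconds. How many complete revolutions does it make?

θ = ω₀t + ½αt² = 3×8 + ½×6×8² = 216.0 rad
Total revolutions = θ/(2π) = 216.0/(2π) = 34.38
Complete revolutions = ⌊34.38⌋ = 34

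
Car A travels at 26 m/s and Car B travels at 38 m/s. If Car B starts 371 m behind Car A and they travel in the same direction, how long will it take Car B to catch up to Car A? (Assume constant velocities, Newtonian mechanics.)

Relative speed: v_rel = 38 - 26 = 12 m/s
Time to catch: t = d₀/v_rel = 371/12 = 30.92 s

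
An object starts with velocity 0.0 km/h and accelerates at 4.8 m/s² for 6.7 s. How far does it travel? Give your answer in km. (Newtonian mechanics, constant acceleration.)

v₀ = 0.0 km/h × 0.2777777777777778 = 0.0 m/s
d = v₀ × t + ½ × a × t² = 0.0 × 6.7 + 0.5 × 4.8 × 6.7² = 107.736 m
d = 107.736 m / 1000.0 = 0.1077 km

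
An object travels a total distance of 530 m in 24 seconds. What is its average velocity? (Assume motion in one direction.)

v_avg = Δd / Δt = 530 / 24 = 22.08 m/s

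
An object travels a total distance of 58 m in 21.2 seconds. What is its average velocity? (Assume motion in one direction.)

v_avg = Δd / Δt = 58 / 21.2 = 2.74 m/s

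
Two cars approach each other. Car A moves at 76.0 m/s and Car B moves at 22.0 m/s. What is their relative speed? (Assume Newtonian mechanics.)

v_rel = v_A + v_B = 76.0 + 22.0 = 98.0 m/s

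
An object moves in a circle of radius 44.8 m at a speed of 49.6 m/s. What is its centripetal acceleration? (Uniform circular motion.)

a_c = v²/r = 49.6²/44.8 = 2460.16/44.8 = 54.91 m/s²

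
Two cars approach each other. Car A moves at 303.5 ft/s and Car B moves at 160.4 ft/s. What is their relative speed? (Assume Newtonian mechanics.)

v_rel = v_A + v_B = 303.5 + 160.4 = 463.9 ft/s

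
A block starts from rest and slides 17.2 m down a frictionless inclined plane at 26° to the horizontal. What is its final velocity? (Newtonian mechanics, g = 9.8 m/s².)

a = g sin(θ) = 9.8 × sin(26°) = 4.296 m/s²
v = √(2ad) = √(2 × 4.296 × 17.2) = 12.16 m/s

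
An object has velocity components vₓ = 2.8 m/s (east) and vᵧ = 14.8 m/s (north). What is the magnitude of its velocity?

|v| = √(vₓ² + vᵧ²) = √(2.8² + 14.8²) = √(226.88) = 15.06 m/s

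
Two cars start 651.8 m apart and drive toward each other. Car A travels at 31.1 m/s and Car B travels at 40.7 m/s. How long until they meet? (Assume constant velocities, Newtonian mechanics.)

Combined speed: v_combined = 31.1 + 40.7 = 71.8 m/s
Time to meet: t = d/v_combined = 651.8/71.8 = 9.08 s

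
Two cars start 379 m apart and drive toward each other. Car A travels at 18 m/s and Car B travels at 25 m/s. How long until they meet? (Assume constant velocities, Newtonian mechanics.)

Combined speed: v_combined = 18 + 25 = 43 m/s
Time to meet: t = d/v_combined = 379/43 = 8.81 s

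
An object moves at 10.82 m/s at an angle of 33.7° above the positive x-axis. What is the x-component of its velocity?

vₓ = v cos(θ) = 10.82 × cos(33.7°) = 9.0 m/s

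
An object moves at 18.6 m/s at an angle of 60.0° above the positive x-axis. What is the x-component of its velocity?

vₓ = v cos(θ) = 18.6 × cos(60.0°) = 9.3 m/s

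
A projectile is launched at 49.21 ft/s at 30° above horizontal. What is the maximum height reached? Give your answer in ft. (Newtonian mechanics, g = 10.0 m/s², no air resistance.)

v₀ = 49.21 ft/s × 0.3048 = 14.9992 m/s
H = v₀² × sin²(θ) / (2g) = 14.9992² × sin(30°)² / (2 × 10.0) = 224.976 × 0.25 / 20.0 = 2.8122 m
H = 2.8122 m / 0.3048 = 9.226 ft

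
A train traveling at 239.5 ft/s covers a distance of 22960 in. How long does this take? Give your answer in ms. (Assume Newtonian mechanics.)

d = 22960 in × 0.0254 = 583.184 m
v = 239.5 ft/s × 0.3048 = 72.9996 m/s
t = d / v = 583.184 / 72.9996 = 7.98887 s
t = 7.98887 s / 0.001 = 7989 ms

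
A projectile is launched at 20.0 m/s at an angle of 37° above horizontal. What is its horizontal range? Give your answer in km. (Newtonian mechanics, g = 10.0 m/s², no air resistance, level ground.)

R = v₀² × sin(2θ) / g = 20.0² × sin(2 × 37°) / 10.0 = 400.0 × 0.961262 / 10.0 = 38.4505 m
R = 38.4505 m / 1000.0 = 0.03845 km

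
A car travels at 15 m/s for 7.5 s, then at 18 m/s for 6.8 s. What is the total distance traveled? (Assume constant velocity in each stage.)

d₁ = v₁t₁ = 15 × 7.5 = 112.5 m
d₂ = v₂t₂ = 18 × 6.8 = 122.4 m
d_total = 112.5 + 122.4 = 234.9 m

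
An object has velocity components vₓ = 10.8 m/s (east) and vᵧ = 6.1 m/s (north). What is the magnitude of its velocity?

|v| = √(vₓ² + vᵧ²) = √(10.8² + 6.1²) = √(153.85) = 12.4 m/s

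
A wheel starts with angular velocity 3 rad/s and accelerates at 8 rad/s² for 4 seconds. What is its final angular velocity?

ω = ω₀ + αt = 3 + 8 × 4 = 35 rad/s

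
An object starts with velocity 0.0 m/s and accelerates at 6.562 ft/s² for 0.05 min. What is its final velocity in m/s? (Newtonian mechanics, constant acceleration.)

a = 6.562 ft/s² × 0.3048 = 2.0001 m/s²
t = 0.05 min × 60.0 = 3.0 s
v = v₀ + a × t = 0.0 + 2.0001 × 3.0 = 6.0 m/s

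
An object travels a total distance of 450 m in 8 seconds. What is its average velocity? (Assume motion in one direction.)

v_avg = Δd / Δt = 450 / 8 = 56.25 m/s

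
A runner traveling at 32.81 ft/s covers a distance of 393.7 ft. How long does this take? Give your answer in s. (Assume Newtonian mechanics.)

d = 393.7 ft × 0.3048 = 120.0 m
v = 32.81 ft/s × 0.3048 = 10.0005 m/s
t = d / v = 120.0 / 10.0005 = 12.0 s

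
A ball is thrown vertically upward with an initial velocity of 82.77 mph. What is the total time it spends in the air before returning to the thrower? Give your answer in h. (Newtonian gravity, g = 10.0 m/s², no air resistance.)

v₀ = 82.77 mph × 0.44704 = 37.0015 m/s
t_total = 2 × v₀ / g = 2 × 37.0015 / 10.0 = 7.4003 s
t_total = 7.4003 s / 3600.0 = 0.002056 h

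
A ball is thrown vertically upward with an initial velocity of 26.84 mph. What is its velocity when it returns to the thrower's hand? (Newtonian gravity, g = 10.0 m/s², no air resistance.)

By conservation of energy (no air resistance), the ball returns to the throw height with the same speed as launch, but directed downward.
|v_ground| = v₀ = 26.84 mph
v_ground = 26.84 mph (downward)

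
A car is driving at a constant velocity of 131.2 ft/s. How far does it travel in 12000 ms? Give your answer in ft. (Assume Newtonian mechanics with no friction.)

v = 131.2 ft/s × 0.3048 = 39.9898 m/s
t = 12000 ms × 0.001 = 12.0 s
d = v × t = 39.9898 × 12.0 = 479.878 m
d = 479.878 m / 0.3048 = 1574 ft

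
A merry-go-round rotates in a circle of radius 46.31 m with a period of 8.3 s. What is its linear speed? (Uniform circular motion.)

v = 2πr/T = 2π×46.31/8.3 = 35.06 m/s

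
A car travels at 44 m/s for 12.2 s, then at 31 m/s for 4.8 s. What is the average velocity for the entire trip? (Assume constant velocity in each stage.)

d₁ = v₁t₁ = 44 × 12.2 = 536.8 m
d₂ = v₂t₂ = 31 × 4.8 = 148.8 m
d_total = 685.6 m, t_total = 17.0 s
v_avg = d_total/t_total = 685.6/17.0 = 40.33 m/s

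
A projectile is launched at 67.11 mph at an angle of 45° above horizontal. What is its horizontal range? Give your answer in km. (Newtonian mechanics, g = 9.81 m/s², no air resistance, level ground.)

v₀ = 67.11 mph × 0.44704 = 30.0009 m/s
R = v₀² × sin(2θ) / g = 30.0009² × sin(2 × 45°) / 9.81 = 900.054 × 1.0 / 9.81 = 91.7486 m
R = 91.7486 m / 1000.0 = 0.09175 km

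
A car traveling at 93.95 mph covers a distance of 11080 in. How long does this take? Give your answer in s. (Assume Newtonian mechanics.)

d = 11080 in × 0.0254 = 281.432 m
v = 93.95 mph × 0.44704 = 41.9994 m/s
t = d / v = 281.432 / 41.9994 = 6.701 s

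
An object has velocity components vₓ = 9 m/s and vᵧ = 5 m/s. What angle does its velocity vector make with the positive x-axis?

θ = arctan(vᵧ/vₓ) = arctan(5/9) = 29.05°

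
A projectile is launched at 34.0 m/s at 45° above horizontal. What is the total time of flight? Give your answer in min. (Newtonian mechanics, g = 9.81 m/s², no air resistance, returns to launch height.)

T = 2 × v₀ × sin(θ) / g = 2 × 34.0 × sin(45°) / 9.81 = 2 × 34.0 × 0.707107 / 9.81 = 4.90146 s
T = 4.90146 s / 60.0 = 0.08169 min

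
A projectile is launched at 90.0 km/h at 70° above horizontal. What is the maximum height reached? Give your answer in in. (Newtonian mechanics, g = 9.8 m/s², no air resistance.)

v₀ = 90.0 km/h × 0.2777777777777778 = 25.0 m/s
H = v₀² × sin²(θ) / (2g) = 25.0² × sin(70°)² / (2 × 9.8) = 625.0 × 0.883022 / 19.6 = 28.1576 m
H = 28.1576 m / 0.0254 = 1109 in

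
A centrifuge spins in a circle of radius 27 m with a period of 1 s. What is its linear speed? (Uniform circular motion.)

v = 2πr/T = 2π×27/1 = 169.65 m/s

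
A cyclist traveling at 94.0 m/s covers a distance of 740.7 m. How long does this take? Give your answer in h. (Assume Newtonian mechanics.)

t = d / v = 740.7 / 94.0 = 7.87979 s
t = 7.87979 s / 3600.0 = 0.002189 h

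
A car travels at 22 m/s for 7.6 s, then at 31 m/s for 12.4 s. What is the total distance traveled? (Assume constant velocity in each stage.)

d₁ = v₁t₁ = 22 × 7.6 = 167.2 m
d₂ = v₂t₂ = 31 × 12.4 = 384.4 m
d_total = 167.2 + 384.4 = 551.6 m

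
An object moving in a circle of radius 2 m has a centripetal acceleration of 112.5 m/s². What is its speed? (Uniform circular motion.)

v = √(a_c × r) = √(112.5 × 2) = 15.0 m/s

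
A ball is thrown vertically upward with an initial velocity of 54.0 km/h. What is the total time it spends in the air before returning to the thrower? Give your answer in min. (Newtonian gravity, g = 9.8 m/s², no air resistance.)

v₀ = 54.0 km/h × 0.2777777777777778 = 15.0 m/s
t_total = 2 × v₀ / g = 2 × 15.0 / 9.8 = 3.06122 s
t_total = 3.06122 s / 60.0 = 0.05102 min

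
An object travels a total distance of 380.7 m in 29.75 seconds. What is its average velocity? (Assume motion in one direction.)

v_avg = Δd / Δt = 380.7 / 29.75 = 12.8 m/s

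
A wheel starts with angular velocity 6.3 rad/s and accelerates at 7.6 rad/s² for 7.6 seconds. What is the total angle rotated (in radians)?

θ = ω₀t + ½αt² = 6.3×7.6 + ½×7.6×7.6² = 267.37 rad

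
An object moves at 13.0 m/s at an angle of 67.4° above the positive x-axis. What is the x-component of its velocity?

vₓ = v cos(θ) = 13.0 × cos(67.4°) = 5.0 m/s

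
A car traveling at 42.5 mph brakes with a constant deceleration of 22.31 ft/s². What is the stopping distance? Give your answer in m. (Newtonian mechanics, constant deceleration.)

v₀ = 42.5 mph × 0.44704 = 18.9992 m/s
a = 22.31 ft/s² × 0.3048 = 6.80009 m/s²
d = v₀² / (2a) = 18.9992² / (2 × 6.80009) = 360.97 / 13.6002 = 26.54 m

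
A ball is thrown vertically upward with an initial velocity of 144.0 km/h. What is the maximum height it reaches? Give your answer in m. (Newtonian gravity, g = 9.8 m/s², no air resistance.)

v₀ = 144.0 km/h × 0.2777777777777778 = 40.0 m/s
h_max = v₀² / (2g) = 40.0² / (2 × 9.8) = 1600.0 / 19.6 = 81.63 m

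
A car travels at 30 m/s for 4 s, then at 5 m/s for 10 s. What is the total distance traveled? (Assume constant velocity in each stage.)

d₁ = v₁t₁ = 30 × 4 = 120 m
d₂ = v₂t₂ = 5 × 10 = 50 m
d_total = 120 + 50 = 170 m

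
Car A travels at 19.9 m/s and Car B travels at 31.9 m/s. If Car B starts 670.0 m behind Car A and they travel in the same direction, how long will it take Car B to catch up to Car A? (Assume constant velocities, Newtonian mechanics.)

Relative speed: v_rel = 31.9 - 19.9 = 12.0 m/s
Time to catch: t = d₀/v_rel = 670.0/12.0 = 55.83 s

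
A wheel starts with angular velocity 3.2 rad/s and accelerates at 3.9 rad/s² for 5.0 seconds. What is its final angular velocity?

ω = ω₀ + αt = 3.2 + 3.9 × 5.0 = 22.7 rad/s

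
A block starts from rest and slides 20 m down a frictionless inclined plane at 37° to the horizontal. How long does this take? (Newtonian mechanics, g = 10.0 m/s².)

a = g sin(θ) = 10.0 × sin(37°) = 6.0182 m/s²
t = √(2d/a) = √(2 × 20 / 6.0182) = 2.58 s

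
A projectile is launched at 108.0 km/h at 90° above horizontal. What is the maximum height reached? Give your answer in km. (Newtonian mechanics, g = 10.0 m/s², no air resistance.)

v₀ = 108.0 km/h × 0.2777777777777778 = 30.0 m/s
H = v₀² × sin²(θ) / (2g) = 30.0² × sin(90°)² / (2 × 10.0) = 900.0 × 1.0 / 20.0 = 45.0 m
H = 45.0 m / 1000.0 = 0.045 km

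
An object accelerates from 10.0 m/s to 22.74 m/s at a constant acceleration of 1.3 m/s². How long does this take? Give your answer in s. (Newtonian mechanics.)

t = (v - v₀) / a = (22.74 - 10.0) / 1.3 = 9.8 s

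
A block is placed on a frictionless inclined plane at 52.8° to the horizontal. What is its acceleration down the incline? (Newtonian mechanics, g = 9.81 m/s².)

a = g sin(θ) = 9.81 × sin(52.8°) = 9.81 × 0.7965 = 7.81 m/s²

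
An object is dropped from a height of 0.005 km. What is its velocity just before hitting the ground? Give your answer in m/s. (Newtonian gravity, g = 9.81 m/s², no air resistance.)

h = 0.005 km × 1000.0 = 5.0 m
v = √(2gh) = √(2 × 9.81 × 5.0) = 9.905 m/s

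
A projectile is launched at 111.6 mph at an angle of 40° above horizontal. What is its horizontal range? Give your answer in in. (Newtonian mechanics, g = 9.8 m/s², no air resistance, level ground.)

v₀ = 111.6 mph × 0.44704 = 49.8897 m/s
R = v₀² × sin(2θ) / g = 49.8897² × sin(2 × 40°) / 9.8 = 2488.98 × 0.984808 / 9.8 = 250.119 m
R = 250.119 m / 0.0254 = 9847 in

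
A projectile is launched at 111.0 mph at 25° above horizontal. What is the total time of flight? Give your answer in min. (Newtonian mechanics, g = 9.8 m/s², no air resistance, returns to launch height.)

v₀ = 111.0 mph × 0.44704 = 49.6214 m/s
T = 2 × v₀ × sin(θ) / g = 2 × 49.6214 × sin(25°) / 9.8 = 2 × 49.6214 × 0.422618 / 9.8 = 4.27977 s
T = 4.27977 s / 60.0 = 0.07133 min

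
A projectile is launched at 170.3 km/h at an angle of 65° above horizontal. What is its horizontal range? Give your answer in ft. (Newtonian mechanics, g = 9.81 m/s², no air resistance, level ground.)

v₀ = 170.3 km/h × 0.2777777777777778 = 47.3056 m/s
R = v₀² × sin(2θ) / g = 47.3056² × sin(2 × 65°) / 9.81 = 2237.82 × 0.766044 / 9.81 = 174.747 m
R = 174.747 m / 0.3048 = 573.3 ft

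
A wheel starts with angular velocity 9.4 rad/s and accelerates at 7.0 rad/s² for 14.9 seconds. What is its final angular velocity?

ω = ω₀ + αt = 9.4 + 7.0 × 14.9 = 113.7 rad/s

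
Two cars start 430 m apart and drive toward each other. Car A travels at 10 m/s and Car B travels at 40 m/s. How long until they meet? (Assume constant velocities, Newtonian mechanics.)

Combined speed: v_combined = 10 + 40 = 50 m/s
Time to meet: t = d/v_combined = 430/50 = 8.6 s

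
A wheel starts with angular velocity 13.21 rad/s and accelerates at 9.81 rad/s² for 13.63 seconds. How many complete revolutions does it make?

θ = ω₀t + ½αt² = 13.21×13.63 + ½×9.81×13.63² = 1091.2879945 rad
Total revolutions = θ/(2π) = 1091.2879945/(2π) = 173.68
Complete revolutions = ⌊173.68⌋ = 173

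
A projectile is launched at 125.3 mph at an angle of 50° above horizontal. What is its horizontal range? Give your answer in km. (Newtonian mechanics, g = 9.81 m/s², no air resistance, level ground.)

v₀ = 125.3 mph × 0.44704 = 56.0141 m/s
R = v₀² × sin(2θ) / g = 56.0141² × sin(2 × 50°) / 9.81 = 3137.58 × 0.984808 / 9.81 = 314.976 m
R = 314.976 m / 1000.0 = 0.315 km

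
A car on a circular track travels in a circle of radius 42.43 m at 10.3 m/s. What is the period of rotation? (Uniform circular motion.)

T = 2πr/v = 2π×42.43/10.3 = 25.88 s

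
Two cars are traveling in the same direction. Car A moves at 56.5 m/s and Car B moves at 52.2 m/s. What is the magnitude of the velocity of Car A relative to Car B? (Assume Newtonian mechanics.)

v_rel = |v_A - v_B| = |56.5 - 52.2| = 4.3 m/s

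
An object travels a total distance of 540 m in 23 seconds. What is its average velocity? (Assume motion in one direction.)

v_avg = Δd / Δt = 540 / 23 = 23.48 m/s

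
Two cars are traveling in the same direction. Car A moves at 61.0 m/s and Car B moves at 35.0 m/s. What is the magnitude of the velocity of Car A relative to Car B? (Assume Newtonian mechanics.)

v_rel = |v_A - v_B| = |61.0 - 35.0| = 26.0 m/s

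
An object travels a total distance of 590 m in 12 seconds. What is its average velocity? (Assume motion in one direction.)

v_avg = Δd / Δt = 590 / 12 = 49.17 m/s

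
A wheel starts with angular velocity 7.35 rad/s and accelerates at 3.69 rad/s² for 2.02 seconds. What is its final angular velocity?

ω = ω₀ + αt = 7.35 + 3.69 × 2.02 = 14.8 rad/s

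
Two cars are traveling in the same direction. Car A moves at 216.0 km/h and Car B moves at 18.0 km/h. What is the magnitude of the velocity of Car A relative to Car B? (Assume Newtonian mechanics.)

v_rel = |v_A - v_B| = |216.0 - 18.0| = 198.0 km/h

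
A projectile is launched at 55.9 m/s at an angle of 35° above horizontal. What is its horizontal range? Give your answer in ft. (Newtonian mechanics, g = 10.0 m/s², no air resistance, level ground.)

R = v₀² × sin(2θ) / g = 55.9² × sin(2 × 35°) / 10.0 = 3124.81 × 0.939693 / 10.0 = 293.636 m
R = 293.636 m / 0.3048 = 963.4 ft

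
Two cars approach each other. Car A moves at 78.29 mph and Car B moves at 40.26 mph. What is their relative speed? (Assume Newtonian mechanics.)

v_rel = v_A + v_B = 78.29 + 40.26 = 118.55 mph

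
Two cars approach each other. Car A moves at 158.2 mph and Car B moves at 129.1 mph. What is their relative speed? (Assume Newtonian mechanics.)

v_rel = v_A + v_B = 158.2 + 129.1 = 287.3 mph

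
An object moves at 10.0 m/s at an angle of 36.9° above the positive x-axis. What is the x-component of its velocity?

vₓ = v cos(θ) = 10.0 × cos(36.9°) = 8.0 m/s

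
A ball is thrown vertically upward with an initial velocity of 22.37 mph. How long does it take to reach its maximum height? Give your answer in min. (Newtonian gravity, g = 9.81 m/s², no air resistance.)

v₀ = 22.37 mph × 0.44704 = 10.0003 m/s
t_up = v₀ / g = 10.0003 / 9.81 = 1.0194 s
t_up = 1.0194 s / 60.0 = 0.01699 min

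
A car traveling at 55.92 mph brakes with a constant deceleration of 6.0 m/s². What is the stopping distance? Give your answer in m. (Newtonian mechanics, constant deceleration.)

v₀ = 55.92 mph × 0.44704 = 24.9985 m/s
d = v₀² / (2a) = 24.9985² / (2 × 6.0) = 624.925 / 12.0 = 52.08 m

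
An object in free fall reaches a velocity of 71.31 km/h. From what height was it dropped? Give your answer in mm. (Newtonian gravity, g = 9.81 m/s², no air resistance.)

v = 71.31 km/h × 0.2777777777777778 = 19.8083 m/s
h = v² / (2g) = 19.8083² / (2 × 9.81) = 19.9984 m
h = 19.9984 m / 0.001 = 20000 mm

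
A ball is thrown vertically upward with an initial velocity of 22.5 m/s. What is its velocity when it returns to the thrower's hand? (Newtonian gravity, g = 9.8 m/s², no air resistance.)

By conservation of energy (no air resistance), the ball returns to the throw height with the same speed as launch, but directed downward.
|v_ground| = v₀ = 22.5 m/s
v_ground = 22.5 m/s (downward)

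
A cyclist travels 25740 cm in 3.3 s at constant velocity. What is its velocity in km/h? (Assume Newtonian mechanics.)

d = 25740 cm × 0.01 = 257.4 m
v = d / t = 257.4 / 3.3 = 78.0 m/s
v = 78.0 m/s / 0.2777777777777778 = 280.8 km/h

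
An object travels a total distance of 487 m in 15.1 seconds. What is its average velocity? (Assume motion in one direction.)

v_avg = Δd / Δt = 487 / 15.1 = 32.25 m/s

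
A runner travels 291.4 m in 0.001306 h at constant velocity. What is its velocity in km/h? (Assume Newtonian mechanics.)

t = 0.001306 h × 3600.0 = 4.7016 s
v = d / t = 291.4 / 4.7016 = 61.9789 m/s
v = 61.9789 m/s / 0.2777777777777778 = 223.1 km/h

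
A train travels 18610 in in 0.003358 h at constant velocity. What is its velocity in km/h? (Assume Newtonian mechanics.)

d = 18610 in × 0.0254 = 472.694 m
t = 0.003358 h × 3600.0 = 12.0888 s
v = d / t = 472.694 / 12.0888 = 39.1018 m/s
v = 39.1018 m/s / 0.2777777777777778 = 140.8 km/h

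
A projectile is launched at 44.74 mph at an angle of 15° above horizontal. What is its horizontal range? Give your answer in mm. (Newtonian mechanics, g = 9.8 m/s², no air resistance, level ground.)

v₀ = 44.74 mph × 0.44704 = 20.0006 m/s
R = v₀² × sin(2θ) / g = 20.0006² × sin(2 × 15°) / 9.8 = 400.024 × 0.5 / 9.8 = 20.4094 m
R = 20.4094 m / 0.001 = 20410 mm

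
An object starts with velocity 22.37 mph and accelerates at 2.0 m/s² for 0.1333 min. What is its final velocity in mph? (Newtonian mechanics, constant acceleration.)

v₀ = 22.37 mph × 0.44704 = 10.0003 m/s
t = 0.1333 min × 60.0 = 7.998 s
v = v₀ + a × t = 10.0003 + 2.0 × 7.998 = 25.9963 m/s
v = 25.9963 m/s / 0.44704 = 58.15 mph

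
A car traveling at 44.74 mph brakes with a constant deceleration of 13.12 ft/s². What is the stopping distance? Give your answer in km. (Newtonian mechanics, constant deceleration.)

v₀ = 44.74 mph × 0.44704 = 20.0006 m/s
a = 13.12 ft/s² × 0.3048 = 3.99898 m/s²
d = v₀² / (2a) = 20.0006² / (2 × 3.99898) = 400.024 / 7.99796 = 50.0158 m
d = 50.0158 m / 1000.0 = 0.05002 km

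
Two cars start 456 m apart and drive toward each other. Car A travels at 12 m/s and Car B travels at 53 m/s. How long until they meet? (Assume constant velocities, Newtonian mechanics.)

Combined speed: v_combined = 12 + 53 = 65 m/s
Time to meet: t = d/v_combined = 456/65 = 7.02 s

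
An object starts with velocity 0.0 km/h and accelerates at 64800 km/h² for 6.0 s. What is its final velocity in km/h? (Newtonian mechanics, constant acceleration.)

v₀ = 0.0 km/h × 0.2777777777777778 = 0.0 m/s
a = 64800 km/h² × 7.716049382716049e-05 = 5.0 m/s²
v = v₀ + a × t = 0.0 + 5.0 × 6.0 = 30.0 m/s
v = 30.0 m/s / 0.2777777777777778 = 108.0 km/h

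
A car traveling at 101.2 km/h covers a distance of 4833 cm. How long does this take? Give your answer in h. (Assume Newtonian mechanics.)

d = 4833 cm × 0.01 = 48.33 m
v = 101.2 km/h × 0.2777777777777778 = 28.1111 m/s
t = d / v = 48.33 / 28.1111 = 1.71925 s
t = 1.71925 s / 3600.0 = 0.0004776 h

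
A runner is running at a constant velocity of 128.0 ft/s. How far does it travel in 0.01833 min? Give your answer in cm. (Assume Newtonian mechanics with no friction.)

v = 128.0 ft/s × 0.3048 = 39.0144 m/s
t = 0.01833 min × 60.0 = 1.0998 s
d = v × t = 39.0144 × 1.0998 = 42.908 m
d = 42.908 m / 0.01 = 4291 cm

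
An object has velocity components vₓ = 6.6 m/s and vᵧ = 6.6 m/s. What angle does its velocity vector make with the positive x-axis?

θ = arctan(vᵧ/vₓ) = arctan(6.6/6.6) = 45.0°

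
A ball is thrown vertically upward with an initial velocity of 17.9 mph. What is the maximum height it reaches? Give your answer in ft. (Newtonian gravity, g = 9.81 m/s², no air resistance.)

v₀ = 17.9 mph × 0.44704 = 8.00202 m/s
h_max = v₀² / (2g) = 8.00202² / (2 × 9.81) = 64.0323 / 19.62 = 3.26362 m
h_max = 3.26362 m / 0.3048 = 10.71 ft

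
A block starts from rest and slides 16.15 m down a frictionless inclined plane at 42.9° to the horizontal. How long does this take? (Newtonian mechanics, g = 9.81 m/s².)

a = g sin(θ) = 9.81 × sin(42.9°) = 6.6779 m/s²
t = √(2d/a) = √(2 × 16.15 / 6.6779) = 2.2 s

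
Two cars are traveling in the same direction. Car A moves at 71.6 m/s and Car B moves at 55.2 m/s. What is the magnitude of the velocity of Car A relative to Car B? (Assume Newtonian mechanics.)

v_rel = |v_A - v_B| = |71.6 - 55.2| = 16.4 m/s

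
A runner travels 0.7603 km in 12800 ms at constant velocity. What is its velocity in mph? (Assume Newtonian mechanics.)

d = 0.7603 km × 1000.0 = 760.3 m
t = 12800 ms × 0.001 = 12.8 s
v = d / t = 760.3 / 12.8 = 59.3984 m/s
v = 59.3984 m/s / 0.44704 = 132.9 mph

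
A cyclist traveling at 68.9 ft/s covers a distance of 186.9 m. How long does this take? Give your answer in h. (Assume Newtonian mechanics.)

v = 68.9 ft/s × 0.3048 = 21.0007 m/s
t = d / v = 186.9 / 21.0007 = 8.8997 s
t = 8.8997 s / 3600.0 = 0.002472 h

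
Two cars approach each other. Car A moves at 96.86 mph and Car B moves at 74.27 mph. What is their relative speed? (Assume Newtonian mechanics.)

v_rel = v_A + v_B = 96.86 + 74.27 = 171.13 mph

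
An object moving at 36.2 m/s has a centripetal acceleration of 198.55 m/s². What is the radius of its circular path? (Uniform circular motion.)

r = v²/a_c = 36.2²/198.55 = 6.6 m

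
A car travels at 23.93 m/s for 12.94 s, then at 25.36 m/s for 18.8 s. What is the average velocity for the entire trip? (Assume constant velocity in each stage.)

d₁ = v₁t₁ = 23.93 × 12.94 = 309.6542 m
d₂ = v₂t₂ = 25.36 × 18.8 = 476.768 m
d_total = 786.4222 m, t_total = 31.74 s
v_avg = d_total/t_total = 786.4222/31.74 = 24.78 m/s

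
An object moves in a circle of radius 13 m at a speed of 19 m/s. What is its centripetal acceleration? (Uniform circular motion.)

a_c = v²/r = 19²/13 = 361/13 = 27.77 m/s²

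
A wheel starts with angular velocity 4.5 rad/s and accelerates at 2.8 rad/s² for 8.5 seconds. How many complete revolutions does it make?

θ = ω₀t + ½αt² = 4.5×8.5 + ½×2.8×8.5² = 139.4 rad
Total revolutions = θ/(2π) = 139.4/(2π) = 22.19
Complete revolutions = ⌊22.19⌋ = 22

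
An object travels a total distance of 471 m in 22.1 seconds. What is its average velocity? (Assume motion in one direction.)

v_avg = Δd / Δt = 471 / 22.1 = 21.31 m/s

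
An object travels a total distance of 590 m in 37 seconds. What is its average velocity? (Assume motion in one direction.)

v_avg = Δd / Δt = 590 / 37 = 15.95 m/s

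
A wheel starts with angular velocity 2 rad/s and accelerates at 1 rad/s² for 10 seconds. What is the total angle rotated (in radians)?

θ = ω₀t + ½αt² = 2×10 + ½×1×10² = 70.0 rad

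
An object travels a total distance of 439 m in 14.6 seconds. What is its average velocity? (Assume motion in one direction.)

v_avg = Δd / Δt = 439 / 14.6 = 30.07 m/s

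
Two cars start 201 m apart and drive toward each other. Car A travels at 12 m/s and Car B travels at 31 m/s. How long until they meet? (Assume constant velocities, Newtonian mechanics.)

Combined speed: v_combined = 12 + 31 = 43 m/s
Time to meet: t = d/v_combined = 201/43 = 4.67 s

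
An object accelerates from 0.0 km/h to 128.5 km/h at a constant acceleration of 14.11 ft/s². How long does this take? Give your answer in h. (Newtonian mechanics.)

v₀ = 0.0 km/h × 0.2777777777777778 = 0.0 m/s
v = 128.5 km/h × 0.2777777777777778 = 35.6944 m/s
a = 14.11 ft/s² × 0.3048 = 4.30073 m/s²
t = (v - v₀) / a = (35.6944 - 0.0) / 4.30073 = 8.29961 s
t = 8.29961 s / 3600.0 = 0.002305 h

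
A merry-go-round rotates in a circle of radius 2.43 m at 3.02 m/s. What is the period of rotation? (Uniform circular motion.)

T = 2πr/v = 2π×2.43/3.02 = 5.06 s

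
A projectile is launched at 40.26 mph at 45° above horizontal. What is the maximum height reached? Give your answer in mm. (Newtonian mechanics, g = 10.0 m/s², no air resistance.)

v₀ = 40.26 mph × 0.44704 = 17.9978 m/s
H = v₀² × sin²(θ) / (2g) = 17.9978² × sin(45°)² / (2 × 10.0) = 323.921 × 0.5 / 20.0 = 8.09802 m
H = 8.09802 m / 0.001 = 8098 mm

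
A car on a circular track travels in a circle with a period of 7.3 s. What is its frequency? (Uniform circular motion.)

f = 1/T = 1/7.3 = 0.137 Hz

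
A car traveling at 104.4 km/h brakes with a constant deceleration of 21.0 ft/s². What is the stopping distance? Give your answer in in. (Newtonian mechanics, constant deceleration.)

v₀ = 104.4 km/h × 0.2777777777777778 = 29.0 m/s
a = 21.0 ft/s² × 0.3048 = 6.4008 m/s²
d = v₀² / (2a) = 29.0² / (2 × 6.4008) = 841.0 / 12.8016 = 65.6949 m
d = 65.6949 m / 0.0254 = 2586 in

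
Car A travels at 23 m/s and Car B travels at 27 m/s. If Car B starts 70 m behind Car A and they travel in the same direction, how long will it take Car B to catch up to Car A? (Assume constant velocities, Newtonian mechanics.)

Relative speed: v_rel = 27 - 23 = 4 m/s
Time to catch: t = d₀/v_rel = 70/4 = 17.5 s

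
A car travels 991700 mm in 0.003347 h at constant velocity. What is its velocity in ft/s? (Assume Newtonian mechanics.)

d = 991700 mm × 0.001 = 991.7 m
t = 0.003347 h × 3600.0 = 12.0492 s
v = d / t = 991.7 / 12.0492 = 82.3042 m/s
v = 82.3042 m/s / 0.3048 = 270.0 ft/s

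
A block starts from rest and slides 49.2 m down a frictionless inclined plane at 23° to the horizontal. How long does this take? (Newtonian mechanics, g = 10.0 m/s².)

a = g sin(θ) = 10.0 × sin(23°) = 3.9073 m/s²
t = √(2d/a) = √(2 × 49.2 / 3.9073) = 5.02 s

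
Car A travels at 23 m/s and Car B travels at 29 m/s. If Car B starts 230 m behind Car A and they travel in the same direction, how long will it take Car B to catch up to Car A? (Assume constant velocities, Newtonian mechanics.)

Relative speed: v_rel = 29 - 23 = 6 m/s
Time to catch: t = d₀/v_rel = 230/6 = 38.33 s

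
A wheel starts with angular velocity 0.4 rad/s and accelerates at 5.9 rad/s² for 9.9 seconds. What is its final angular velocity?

ω = ω₀ + αt = 0.4 + 5.9 × 9.9 = 58.81 rad/s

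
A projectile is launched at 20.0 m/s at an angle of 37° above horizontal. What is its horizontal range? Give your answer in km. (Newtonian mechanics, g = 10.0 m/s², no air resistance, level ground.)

R = v₀² × sin(2θ) / g = 20.0² × sin(2 × 37°) / 10.0 = 400.0 × 0.961262 / 10.0 = 38.4505 m
R = 38.4505 m / 1000.0 = 0.03845 km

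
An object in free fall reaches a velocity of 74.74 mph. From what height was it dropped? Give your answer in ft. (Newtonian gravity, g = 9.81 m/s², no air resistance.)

v = 74.74 mph × 0.44704 = 33.4118 m/s
h = v² / (2g) = 33.4118² / (2 × 9.81) = 56.8985 m
h = 56.8985 m / 0.3048 = 186.7 ft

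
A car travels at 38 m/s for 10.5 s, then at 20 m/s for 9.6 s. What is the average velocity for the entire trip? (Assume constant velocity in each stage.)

d₁ = v₁t₁ = 38 × 10.5 = 399.0 m
d₂ = v₂t₂ = 20 × 9.6 = 192.0 m
d_total = 591.0 m, t_total = 20.1 s
v_avg = d_total/t_total = 591.0/20.1 = 29.4 m/s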